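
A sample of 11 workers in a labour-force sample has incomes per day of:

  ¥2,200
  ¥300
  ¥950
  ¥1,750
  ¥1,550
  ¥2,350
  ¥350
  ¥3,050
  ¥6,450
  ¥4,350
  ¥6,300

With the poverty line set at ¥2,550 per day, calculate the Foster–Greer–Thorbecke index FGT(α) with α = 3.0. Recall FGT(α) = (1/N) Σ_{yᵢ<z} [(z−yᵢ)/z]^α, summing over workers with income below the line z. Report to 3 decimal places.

Incomes under z: ¥300, ¥350, ¥950, ¥1,550, ¥1,750, ¥2,200, ¥2,350 (q = 7 of N = 11).
Normalized shortfalls: (2550−300)/2550 = 0.8824; (2550−350)/2550 = 0.8627; (2550−950)/2550 = 0.6275; (2550−1550)/2550 = 0.3922; (2550−1750)/2550 = 0.3137; (2550−2200)/2550 = 0.1373; (2550−2350)/2550 = 0.0784.
Raised to α = 3.0: 0.68695; 0.64217; 0.24702; 0.06031; 0.03088; 0.00259; 0.00048.
Sum = 1.670398; FGT(3.0) = 1.670398 / 11 = 0.152.

0.152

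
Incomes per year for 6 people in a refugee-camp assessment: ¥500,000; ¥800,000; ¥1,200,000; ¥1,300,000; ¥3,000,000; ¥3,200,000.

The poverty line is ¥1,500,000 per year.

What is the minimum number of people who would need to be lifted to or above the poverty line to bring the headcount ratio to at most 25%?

Currently q = 4 of N = 6 are below the line (H = 0.667).
A headcount ratio of at most 25% allows at most ⌊0.25 × 6⌋ = 1 poor people.
So at least 4 − 1 = 3 must be lifted.

3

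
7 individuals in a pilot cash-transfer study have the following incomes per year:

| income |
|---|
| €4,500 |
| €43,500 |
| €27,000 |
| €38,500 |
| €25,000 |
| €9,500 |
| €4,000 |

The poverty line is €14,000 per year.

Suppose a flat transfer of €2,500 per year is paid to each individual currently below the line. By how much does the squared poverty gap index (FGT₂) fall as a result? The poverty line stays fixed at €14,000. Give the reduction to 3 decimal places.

Before: below the line — €4,000, €4,500, €9,500; squared poverty gap index (FGT₂) = 0.15343.
After the €2,500 transfer: below the line — €6,500, €7,000, €12,000; squared poverty gap index (FGT₂) = 0.07963.
Reduction = 0.15343 − 0.07963 = 0.074.

0.074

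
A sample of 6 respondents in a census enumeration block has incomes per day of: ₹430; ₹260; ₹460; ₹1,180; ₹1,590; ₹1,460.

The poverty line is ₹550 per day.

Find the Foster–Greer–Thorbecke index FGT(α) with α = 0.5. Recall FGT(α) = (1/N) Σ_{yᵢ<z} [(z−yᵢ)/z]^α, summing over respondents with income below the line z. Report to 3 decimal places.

Poor units: ₹260, ₹430, ₹460 (q = 3 of N = 6).
Shortfall ratios: (550−260)/550 = 0.5273; (550−430)/550 = 0.2182; (550−460)/550 = 0.1636.
Raised to α = 0.5: 0.72614; 0.46710; 0.40452.
Sum = 1.597755; FGT(0.5) = 1.597755 / 6 = 0.266.

0.266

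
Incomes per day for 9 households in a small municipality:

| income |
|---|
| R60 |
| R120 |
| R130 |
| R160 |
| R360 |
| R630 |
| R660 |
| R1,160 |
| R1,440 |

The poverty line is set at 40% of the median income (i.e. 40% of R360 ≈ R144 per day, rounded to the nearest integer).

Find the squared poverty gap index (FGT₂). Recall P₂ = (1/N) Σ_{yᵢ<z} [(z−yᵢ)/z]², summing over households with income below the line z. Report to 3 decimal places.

0.042

Below the line: R60, R120, R130 (q = 3 of N = 9).
Gap ratios (z−y)/z: (144−60)/144 = 0.5833; (144−120)/144 = 0.1667; (144−130)/144 = 0.0972.
Squared: 0.3403; 0.0278; 0.0095.
Sum = 0.377508; P₂ = 0.377508 / 9 = 0.042.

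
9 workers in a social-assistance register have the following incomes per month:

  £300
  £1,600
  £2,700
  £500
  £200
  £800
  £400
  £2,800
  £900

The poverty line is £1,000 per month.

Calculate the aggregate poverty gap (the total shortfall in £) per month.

Incomes under z: £200, £300, £400, £500, £800, £900 (q = 6 of N = 9).
Individual gaps: 1000−200 = 800; 1000−300 = 700; 1000−400 = 600; 1000−500 = 500; 1000−800 = 200; 1000−900 = 100.
Aggregate gap = £2,900.

£2,900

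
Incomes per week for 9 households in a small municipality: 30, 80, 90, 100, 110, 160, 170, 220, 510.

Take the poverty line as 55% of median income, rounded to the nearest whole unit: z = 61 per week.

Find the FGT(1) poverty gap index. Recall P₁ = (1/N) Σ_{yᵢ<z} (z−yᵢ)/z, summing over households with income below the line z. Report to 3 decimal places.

0.056

Below the line: 30 (q = 1 of N = 9).
Relative gaps: (61−30)/61 = 0.5082.
Sum of shortfalls = 0.508197; P₁ averages over all N: 0.508197 / 9 = 0.056.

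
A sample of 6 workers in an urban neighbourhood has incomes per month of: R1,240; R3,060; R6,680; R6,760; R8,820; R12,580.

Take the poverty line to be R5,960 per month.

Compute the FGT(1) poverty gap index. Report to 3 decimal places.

Incomes under z: R1,240, R3,060 (q = 2 of N = 6).
Gap ratios (z−y)/z: (5960−1240)/5960 = 0.7919; (5960−3060)/5960 = 0.4866.
Σ = 1.278523. Dividing by the full population N = 6 gives P₁ = 0.213.

0.213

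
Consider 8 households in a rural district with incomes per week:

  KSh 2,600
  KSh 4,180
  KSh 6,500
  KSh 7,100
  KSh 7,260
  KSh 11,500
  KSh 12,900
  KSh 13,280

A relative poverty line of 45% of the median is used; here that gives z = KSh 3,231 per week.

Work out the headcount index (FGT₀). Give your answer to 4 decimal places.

1 of the 8 households have income below KSh 3,231.
H = 1/8 = 0.1250.

0.1250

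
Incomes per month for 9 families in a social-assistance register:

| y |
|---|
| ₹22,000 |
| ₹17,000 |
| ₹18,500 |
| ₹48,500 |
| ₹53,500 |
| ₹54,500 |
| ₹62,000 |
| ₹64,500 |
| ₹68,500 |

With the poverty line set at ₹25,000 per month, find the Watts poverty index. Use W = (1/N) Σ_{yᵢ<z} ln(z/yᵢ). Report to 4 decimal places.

Below the line: ₹17,000, ₹18,500, ₹22,000 (q = 3 of N = 9).
ln(z/y) terms: ln(25000/17000) = 0.3857; ln(25000/18500) = 0.3011; ln(25000/22000) = 0.1278.
W = 0.814601 / 9 = 0.0905.

0.0905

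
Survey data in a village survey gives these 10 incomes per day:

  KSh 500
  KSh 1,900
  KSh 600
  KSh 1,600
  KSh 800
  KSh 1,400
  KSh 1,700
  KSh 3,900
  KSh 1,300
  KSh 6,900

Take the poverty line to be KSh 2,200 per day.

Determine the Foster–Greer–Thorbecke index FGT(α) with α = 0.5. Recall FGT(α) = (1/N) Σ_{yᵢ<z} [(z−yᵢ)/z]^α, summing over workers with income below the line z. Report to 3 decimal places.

Below the line: KSh 500, KSh 600, KSh 800, KSh 1,300, KSh 1,400, KSh 1,600, KSh 1,700, KSh 1,900 (q = 8 of N = 10).
Gap ratios (z−y)/z: (2200−500)/2200 = 0.7727; (2200−600)/2200 = 0.7273; (2200−800)/2200 = 0.6364; (2200−1300)/2200 = 0.4091; (2200−1400)/2200 = 0.3636; (2200−1600)/2200 = 0.2727; (2200−1700)/2200 = 0.2273; (2200−1900)/2200 = 0.1364.
Raised to α = 0.5: 0.87905; 0.85280; 0.79772; 0.63960; 0.60302; 0.52223; 0.47673; 0.36927.
Sum = 5.140440; FGT(0.5) = 5.140440 / 10 = 0.514.

0.514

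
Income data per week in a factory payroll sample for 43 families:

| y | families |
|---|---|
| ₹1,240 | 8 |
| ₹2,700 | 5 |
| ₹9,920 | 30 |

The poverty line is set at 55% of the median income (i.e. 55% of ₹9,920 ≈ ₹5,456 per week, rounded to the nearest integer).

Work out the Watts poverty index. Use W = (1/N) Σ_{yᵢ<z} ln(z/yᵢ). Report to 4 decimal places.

0.3574

Below the line: 8×₹1,240, 5×₹2,700 (q = 13 of N = 43).
ln(z/y) terms: ln(5456/1240) = 1.4816 (×8); ln(5456/2700) = 0.7035 (×5).
W = 15.370157 / 43 = 0.3574.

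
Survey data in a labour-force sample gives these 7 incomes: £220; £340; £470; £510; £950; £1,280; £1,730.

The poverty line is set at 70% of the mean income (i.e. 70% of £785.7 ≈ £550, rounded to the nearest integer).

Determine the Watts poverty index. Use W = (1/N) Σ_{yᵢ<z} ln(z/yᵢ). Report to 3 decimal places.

Incomes under z: £220, £340, £470, £510 (q = 4 of N = 7).
ln(z/y) terms: ln(550/220) = 0.9163; ln(550/340) = 0.4810; ln(550/470) = 0.1572; ln(550/510) = 0.0755.
W = 1.629957 / 7 = 0.233.

0.233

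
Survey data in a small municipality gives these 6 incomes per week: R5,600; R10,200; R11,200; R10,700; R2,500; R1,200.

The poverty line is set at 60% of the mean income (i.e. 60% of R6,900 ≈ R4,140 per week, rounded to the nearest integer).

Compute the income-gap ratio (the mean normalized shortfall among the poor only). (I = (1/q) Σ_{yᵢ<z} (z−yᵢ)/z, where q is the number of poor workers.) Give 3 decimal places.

0.553

Incomes under z: R1,200, R2,500 (q = 2 of N = 6).
Shortfall ratios (z−y)/z: 0.7101, 0.3961; sum = 1.106280.
I averages over the q = 2 poor units only: 1.106280 / 2 = 0.553.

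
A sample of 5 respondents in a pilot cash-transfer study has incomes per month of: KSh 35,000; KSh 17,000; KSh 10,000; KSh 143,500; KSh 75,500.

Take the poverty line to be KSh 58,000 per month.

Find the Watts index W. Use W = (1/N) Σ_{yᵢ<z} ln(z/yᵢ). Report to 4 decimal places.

0.6980

Incomes under z: KSh 10,000, KSh 17,000, KSh 35,000 (q = 3 of N = 5).
ln(z/y) terms: ln(58000/10000) = 1.7579; ln(58000/17000) = 1.2272; ln(58000/35000) = 0.5051.
W = 3.490183 / 5 = 0.6980.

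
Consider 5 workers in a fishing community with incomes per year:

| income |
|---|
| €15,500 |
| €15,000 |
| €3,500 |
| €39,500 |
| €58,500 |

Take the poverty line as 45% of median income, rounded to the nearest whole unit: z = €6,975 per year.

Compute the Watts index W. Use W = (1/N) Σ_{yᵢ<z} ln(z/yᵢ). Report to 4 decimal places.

Below z: €3,500 (q = 1 of N = 5).
Log shortfalls: ln(6975/3500) = 0.6896.
W = 0.689569 / 5 = 0.1379.

0.1379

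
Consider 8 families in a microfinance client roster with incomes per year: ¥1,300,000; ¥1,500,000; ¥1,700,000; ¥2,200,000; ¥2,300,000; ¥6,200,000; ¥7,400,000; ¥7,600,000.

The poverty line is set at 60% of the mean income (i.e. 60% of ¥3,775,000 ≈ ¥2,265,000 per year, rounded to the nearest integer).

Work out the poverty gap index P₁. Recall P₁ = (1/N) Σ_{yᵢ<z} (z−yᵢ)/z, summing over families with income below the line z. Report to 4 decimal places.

0.1302

Poor units: ¥1,300,000, ¥1,500,000, ¥1,700,000, ¥2,200,000 (q = 4 of N = 8).
Gap ratios (z−y)/z: (2265000−1300000)/2265000 = 0.4260; (2265000−1500000)/2265000 = 0.3377; (2265000−1700000)/2265000 = 0.2494; (2265000−2200000)/2265000 = 0.0287.
Σ = 1.041943. Dividing by the full population N = 8 gives P₁ = 0.1302.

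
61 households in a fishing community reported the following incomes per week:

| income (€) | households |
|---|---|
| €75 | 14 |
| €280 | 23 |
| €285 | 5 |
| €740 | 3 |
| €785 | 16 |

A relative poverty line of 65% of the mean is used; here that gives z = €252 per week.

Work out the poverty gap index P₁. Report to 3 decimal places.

0.161

Incomes under z: 14×€75 (q = 14 of N = 61).
Normalized shortfalls: (252−75)/252 = 0.7024 (×14).
Σ = 9.833333. Dividing by the full population N = 61 gives P₁ = 0.161.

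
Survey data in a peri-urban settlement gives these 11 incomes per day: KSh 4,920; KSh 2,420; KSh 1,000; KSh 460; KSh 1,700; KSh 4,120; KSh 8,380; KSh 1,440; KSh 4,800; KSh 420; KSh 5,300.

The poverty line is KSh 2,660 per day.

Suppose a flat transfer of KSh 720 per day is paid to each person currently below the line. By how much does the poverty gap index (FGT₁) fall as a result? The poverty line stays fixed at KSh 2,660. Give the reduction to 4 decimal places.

Before: below the line — KSh 420, KSh 460, KSh 1,000, KSh 1,440, KSh 1,700, KSh 2,420; poverty gap index (FGT₁) = 0.291183.
After the KSh 720 transfer: below the line — KSh 1,140, KSh 1,180, KSh 1,720, KSh 2,160, KSh 2,420; poverty gap index (FGT₁) = 0.159945.
Reduction = 0.291183 − 0.159945 = 0.1312.

0.1312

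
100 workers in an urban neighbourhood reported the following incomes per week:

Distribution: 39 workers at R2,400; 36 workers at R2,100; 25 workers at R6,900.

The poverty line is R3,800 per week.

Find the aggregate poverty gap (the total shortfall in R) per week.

Poor units: 36×R2,100, 39×R2,400 (q = 75 of N = 100).
Individual gaps: 36×(3800−2100) = 61200; 39×(3800−2400) = 54600.
Aggregate gap = R115,800.

R115,800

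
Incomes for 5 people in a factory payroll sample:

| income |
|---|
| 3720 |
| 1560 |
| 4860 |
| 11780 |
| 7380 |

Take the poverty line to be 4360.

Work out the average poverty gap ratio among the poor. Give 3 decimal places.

Poor units: 1560, 3720 (q = 2 of N = 5).
Shortfall ratios (z−y)/z: 0.6422, 0.1468; sum = 0.788991.
I averages over the q = 2 poor units only: 0.788991 / 2 = 0.394.

0.394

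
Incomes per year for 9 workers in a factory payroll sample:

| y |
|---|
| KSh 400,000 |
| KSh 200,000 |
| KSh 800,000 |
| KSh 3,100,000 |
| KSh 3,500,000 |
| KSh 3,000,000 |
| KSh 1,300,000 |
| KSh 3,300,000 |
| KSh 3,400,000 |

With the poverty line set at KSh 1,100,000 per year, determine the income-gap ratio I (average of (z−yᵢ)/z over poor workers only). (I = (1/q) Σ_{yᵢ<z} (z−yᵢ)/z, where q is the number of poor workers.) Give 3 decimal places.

0.576

Poor units: KSh 200,000, KSh 400,000, KSh 800,000 (q = 3 of N = 9).
Relative gaps: 0.8182, 0.6364, 0.2727; sum = 1.727273.
I averages over the q = 3 poor units only: 1.727273 / 3 = 0.576.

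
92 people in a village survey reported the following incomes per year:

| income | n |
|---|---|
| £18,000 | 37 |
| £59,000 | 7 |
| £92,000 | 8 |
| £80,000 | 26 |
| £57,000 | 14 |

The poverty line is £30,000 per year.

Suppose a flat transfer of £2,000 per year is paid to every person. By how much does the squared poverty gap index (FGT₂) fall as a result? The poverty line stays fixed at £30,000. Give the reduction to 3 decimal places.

Before: below the line — 37×£18,000; squared poverty gap index (FGT₂) = 0.06435.
After the £2,000 transfer: below the line — 37×£20,000; squared poverty gap index (FGT₂) = 0.04469.
Reduction = 0.06435 − 0.04469 = 0.020.

0.020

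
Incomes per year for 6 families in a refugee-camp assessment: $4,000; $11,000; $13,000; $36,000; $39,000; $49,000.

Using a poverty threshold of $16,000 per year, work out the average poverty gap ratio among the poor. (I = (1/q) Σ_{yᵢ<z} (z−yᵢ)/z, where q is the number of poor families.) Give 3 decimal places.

Below the line: $4,000, $11,000, $13,000 (q = 3 of N = 6).
Shortfall ratios (z−y)/z: 0.7500, 0.3125, 0.1875; sum = 1.250000.
I averages over the q = 3 poor units only: 1.250000 / 3 = 0.417.

0.417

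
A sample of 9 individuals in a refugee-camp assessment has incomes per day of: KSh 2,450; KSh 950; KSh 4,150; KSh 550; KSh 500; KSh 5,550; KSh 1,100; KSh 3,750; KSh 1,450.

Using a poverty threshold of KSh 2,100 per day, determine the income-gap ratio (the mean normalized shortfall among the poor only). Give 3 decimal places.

0.567

Incomes under z: KSh 500, KSh 550, KSh 950, KSh 1,100, KSh 1,450 (q = 5 of N = 9).
Shortfall ratios (z−y)/z: 0.7619, 0.7381, 0.5476, 0.4762, 0.3095; sum = 2.833333.
I averages over the q = 5 poor units only: 2.833333 / 5 = 0.567.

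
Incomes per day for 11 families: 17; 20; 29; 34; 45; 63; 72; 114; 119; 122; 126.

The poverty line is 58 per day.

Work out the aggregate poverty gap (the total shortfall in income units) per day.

145

Incomes under z: 17, 20, 29, 34, 45 (q = 5 of N = 11).
Individual gaps: 58−17 = 41; 58−20 = 38; 58−29 = 29; 58−34 = 24; 58−45 = 13.
Aggregate gap = 145.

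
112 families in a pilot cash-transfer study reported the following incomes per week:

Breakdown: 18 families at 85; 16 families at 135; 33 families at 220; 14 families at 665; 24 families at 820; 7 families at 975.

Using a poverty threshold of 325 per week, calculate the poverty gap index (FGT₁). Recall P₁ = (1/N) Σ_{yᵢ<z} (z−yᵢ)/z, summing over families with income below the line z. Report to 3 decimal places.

Incomes under z: 18×85, 16×135, 33×220 (q = 67 of N = 112).
Shortfall ratios: (325−85)/325 = 0.7385 (×18); (325−135)/325 = 0.5846 (×16); (325−220)/325 = 0.3231 (×33).
Σ = 33.307692. Dividing by the full population N = 112 gives P₁ = 0.297.

0.297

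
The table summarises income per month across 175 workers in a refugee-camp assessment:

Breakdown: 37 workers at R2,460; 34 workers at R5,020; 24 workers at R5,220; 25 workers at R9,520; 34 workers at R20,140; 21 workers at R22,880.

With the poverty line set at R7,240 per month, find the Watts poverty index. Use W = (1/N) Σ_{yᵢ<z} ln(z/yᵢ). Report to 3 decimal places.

Poor units: 37×R2,460, 34×R5,020, 24×R5,220 (q = 95 of N = 175).
Log shortfalls: ln(7240/2460) = 1.0795 (×37); ln(7240/5020) = 0.3662 (×34); ln(7240/5220) = 0.3271 (×24).
W = 60.241489 / 175 = 0.344.

0.344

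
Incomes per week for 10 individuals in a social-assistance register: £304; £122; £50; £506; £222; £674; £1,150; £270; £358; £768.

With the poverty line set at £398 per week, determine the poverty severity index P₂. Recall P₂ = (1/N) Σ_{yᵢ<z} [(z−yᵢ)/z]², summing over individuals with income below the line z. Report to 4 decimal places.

0.1610

Poor units: £50, £122, £222, £270, £304, £358 (q = 6 of N = 10).
Normalized shortfalls: (398−50)/398 = 0.8744; (398−122)/398 = 0.6935; (398−222)/398 = 0.4422; (398−270)/398 = 0.3216; (398−304)/398 = 0.2362; (398−358)/398 = 0.1005.
Squared: 0.7645; 0.4809; 0.1956; 0.1034; 0.0558; 0.0101.
Sum = 1.610288; P₂ = 1.610288 / 10 = 0.1610.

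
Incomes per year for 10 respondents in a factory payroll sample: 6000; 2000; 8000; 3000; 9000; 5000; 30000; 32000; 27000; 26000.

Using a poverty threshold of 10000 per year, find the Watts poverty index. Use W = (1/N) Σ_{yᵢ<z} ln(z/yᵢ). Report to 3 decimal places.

0.435

Below z: 2000, 3000, 5000, 6000, 8000, 9000 (q = 6 of N = 10).
ln(z/y) terms: ln(10000/2000) = 1.6094; ln(10000/3000) = 1.2040; ln(10000/5000) = 0.6931; ln(10000/6000) = 0.5108; ln(10000/8000) = 0.2231; ln(10000/9000) = 0.1054.
W = 4.345888 / 10 = 0.435.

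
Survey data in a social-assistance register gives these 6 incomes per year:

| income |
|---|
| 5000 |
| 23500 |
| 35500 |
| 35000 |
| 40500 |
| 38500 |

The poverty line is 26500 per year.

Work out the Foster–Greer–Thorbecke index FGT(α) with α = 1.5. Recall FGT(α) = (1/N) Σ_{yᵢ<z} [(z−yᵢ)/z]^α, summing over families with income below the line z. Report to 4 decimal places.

Below z: 5000, 23500 (q = 2 of N = 6).
Gap ratios (z−y)/z: (26500−5000)/26500 = 0.8113; (26500−23500)/26500 = 0.1132.
Raised to α = 1.5: 0.73078; 0.03809.
Sum = 0.768874; FGT(1.5) = 0.768874 / 6 = 0.1281.

0.1281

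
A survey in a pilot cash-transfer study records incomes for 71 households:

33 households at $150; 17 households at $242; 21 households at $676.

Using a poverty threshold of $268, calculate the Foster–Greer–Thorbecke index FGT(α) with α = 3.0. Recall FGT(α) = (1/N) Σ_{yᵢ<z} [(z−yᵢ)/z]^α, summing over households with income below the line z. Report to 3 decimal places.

Poor units: 33×$150, 17×$242 (q = 50 of N = 71).
Normalized shortfalls: (268−150)/268 = 0.4403 (×33); (268−242)/268 = 0.0970 (×17).
Raised to α = 3.0: 0.08536 (×33); 0.00091 (×17).
Sum = 2.832320; FGT(3.0) = 2.832320 / 71 = 0.040.

0.040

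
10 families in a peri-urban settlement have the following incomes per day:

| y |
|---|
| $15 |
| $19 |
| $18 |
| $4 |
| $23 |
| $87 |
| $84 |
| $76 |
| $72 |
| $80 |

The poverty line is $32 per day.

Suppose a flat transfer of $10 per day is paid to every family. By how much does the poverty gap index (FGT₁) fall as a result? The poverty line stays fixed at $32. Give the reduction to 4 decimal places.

Before: below the line — $4, $15, $18, $19, $23; poverty gap index (FGT₁) = 0.253125.
After the $10 transfer: below the line — $14, $25, $28, $29; poverty gap index (FGT₁) = 0.100000.
Reduction = 0.253125 − 0.100000 = 0.1531.

0.1531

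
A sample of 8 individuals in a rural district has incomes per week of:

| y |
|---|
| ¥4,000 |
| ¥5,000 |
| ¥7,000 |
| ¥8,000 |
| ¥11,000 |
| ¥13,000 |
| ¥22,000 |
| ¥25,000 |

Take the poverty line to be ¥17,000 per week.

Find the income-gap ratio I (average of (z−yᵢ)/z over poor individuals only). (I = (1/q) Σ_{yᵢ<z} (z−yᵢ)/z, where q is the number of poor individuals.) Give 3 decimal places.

0.529

Poor units: ¥4,000, ¥5,000, ¥7,000, ¥8,000, ¥11,000, ¥13,000 (q = 6 of N = 8).
Shortfall ratios (z−y)/z: 0.7647, 0.7059, 0.5882, 0.5294, 0.3529, 0.2353; sum = 3.176471.
I averages over the q = 6 poor units only: 3.176471 / 6 = 0.529.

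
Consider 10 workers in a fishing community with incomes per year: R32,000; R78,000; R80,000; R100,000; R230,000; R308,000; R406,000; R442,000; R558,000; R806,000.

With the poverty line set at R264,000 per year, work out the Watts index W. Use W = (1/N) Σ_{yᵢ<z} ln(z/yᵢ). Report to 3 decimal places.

0.563

Below the line: R32,000, R78,000, R80,000, R100,000, R230,000 (q = 5 of N = 10).
Log gaps: ln(264000/32000) = 2.1102; ln(264000/78000) = 1.2192; ln(264000/80000) = 1.1939; ln(264000/100000) = 0.9708; ln(264000/230000) = 0.1379.
W = 5.632025 / 10 = 0.563.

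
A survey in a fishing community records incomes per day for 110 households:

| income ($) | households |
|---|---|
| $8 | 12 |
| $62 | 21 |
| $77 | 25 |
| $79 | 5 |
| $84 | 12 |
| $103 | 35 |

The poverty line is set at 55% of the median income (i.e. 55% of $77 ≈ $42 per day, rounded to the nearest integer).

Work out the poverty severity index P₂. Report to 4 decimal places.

Below the line: 12×$8 (q = 12 of N = 110).
Shortfall ratios: (42−8)/42 = 0.8095 (×12).
Squared: 0.6553 (×12).
Sum = 7.863946; P₂ = 7.863946 / 110 = 0.0715.

0.0715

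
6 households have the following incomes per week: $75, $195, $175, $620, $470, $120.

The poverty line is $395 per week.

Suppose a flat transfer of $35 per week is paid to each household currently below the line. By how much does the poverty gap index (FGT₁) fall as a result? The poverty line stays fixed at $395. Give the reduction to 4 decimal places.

0.0591

Before: below the line — $75, $120, $175, $195; poverty gap index (FGT₁) = 0.428270.
After the $35 transfer: below the line — $110, $155, $210, $230; poverty gap index (FGT₁) = 0.369198.
Reduction = 0.428270 − 0.369198 = 0.0591.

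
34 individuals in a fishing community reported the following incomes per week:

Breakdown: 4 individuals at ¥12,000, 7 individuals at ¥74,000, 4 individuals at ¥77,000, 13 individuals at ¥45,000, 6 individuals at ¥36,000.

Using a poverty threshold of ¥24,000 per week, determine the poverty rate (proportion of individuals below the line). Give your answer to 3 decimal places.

4 of the 34 individuals have income below ¥24,000.
H = 4/34 = 0.118.

0.118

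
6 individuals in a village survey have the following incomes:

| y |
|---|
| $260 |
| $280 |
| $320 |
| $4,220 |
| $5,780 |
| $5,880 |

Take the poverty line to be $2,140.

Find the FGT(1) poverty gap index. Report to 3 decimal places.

0.433

Poor units: $260, $280, $320 (q = 3 of N = 6).
Normalized shortfalls: (2140−260)/2140 = 0.8785; (2140−280)/2140 = 0.8692; (2140−320)/2140 = 0.8505.
Sum of shortfalls = 2.598131; P₁ averages over all N: 2.598131 / 6 = 0.433.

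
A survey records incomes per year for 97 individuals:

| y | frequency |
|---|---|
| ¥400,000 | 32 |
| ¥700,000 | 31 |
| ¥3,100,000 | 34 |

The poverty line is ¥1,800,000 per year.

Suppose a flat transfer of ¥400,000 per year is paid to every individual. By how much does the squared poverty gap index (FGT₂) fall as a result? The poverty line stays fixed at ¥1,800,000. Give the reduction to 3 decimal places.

0.169

Before: below the line — 32×¥400,000, 31×¥700,000; squared poverty gap index (FGT₂) = 0.31892.
After the ¥400,000 transfer: below the line — 32×¥800,000, 31×¥1,100,000; squared poverty gap index (FGT₂) = 0.15015.
Reduction = 0.31892 − 0.15015 = 0.169.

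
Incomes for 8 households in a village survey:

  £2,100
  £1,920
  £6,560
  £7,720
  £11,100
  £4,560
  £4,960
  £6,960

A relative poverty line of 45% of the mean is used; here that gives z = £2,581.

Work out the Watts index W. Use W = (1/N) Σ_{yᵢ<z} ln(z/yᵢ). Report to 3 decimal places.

Poor units: £1,920, £2,100 (q = 2 of N = 8).
ln(z/y) terms: ln(2581/1920) = 0.2959; ln(2581/2100) = 0.2062.
W = 0.502091 / 8 = 0.063.

0.063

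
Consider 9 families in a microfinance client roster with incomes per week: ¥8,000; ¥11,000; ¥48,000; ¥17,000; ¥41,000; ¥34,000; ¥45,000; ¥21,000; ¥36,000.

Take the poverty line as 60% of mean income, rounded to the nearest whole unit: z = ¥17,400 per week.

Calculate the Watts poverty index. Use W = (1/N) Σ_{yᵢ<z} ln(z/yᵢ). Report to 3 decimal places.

0.140

Poor units: ¥8,000, ¥11,000, ¥17,000 (q = 3 of N = 9).
Log gaps: ln(17400/8000) = 0.7770; ln(17400/11000) = 0.4586; ln(17400/17000) = 0.0233.
W = 1.258860 / 9 = 0.140.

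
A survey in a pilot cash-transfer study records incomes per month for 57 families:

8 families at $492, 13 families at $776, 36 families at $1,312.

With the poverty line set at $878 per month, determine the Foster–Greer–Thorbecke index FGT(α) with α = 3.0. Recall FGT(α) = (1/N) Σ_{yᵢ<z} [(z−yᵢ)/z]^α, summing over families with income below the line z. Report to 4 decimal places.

Below the line: 8×$492, 13×$776 (q = 21 of N = 57).
Normalized shortfalls: (878−492)/878 = 0.4396 (×8); (878−776)/878 = 0.1162 (×13).
Raised to α = 3.0: 0.08497 (×8); 0.00157 (×13).
Sum = 0.700163; FGT(3.0) = 0.700163 / 57 = 0.0123.

0.0123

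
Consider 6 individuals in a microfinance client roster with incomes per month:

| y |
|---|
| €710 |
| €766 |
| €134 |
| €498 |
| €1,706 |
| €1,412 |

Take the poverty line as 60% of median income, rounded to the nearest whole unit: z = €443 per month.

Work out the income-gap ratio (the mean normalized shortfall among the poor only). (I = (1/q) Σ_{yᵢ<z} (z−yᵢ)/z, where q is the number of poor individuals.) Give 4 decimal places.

Incomes under z: €134 (q = 1 of N = 6).
Relative gaps: 0.6975; sum = 0.697517.
I averages over the q = 1 poor units only: 0.697517 / 1 = 0.6975.

0.6975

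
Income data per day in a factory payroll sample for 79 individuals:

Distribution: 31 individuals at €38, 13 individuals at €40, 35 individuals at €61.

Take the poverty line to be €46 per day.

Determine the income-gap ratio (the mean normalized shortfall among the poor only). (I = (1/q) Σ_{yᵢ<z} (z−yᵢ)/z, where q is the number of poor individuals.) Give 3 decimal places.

0.161

Below the line: 31×€38, 13×€40 (q = 44 of N = 79).
Relative gaps: 0.1739 (×31), 0.1304 (×13); sum = 7.086957.
The income-gap ratio divides by q (the poor only): 7.086957 / 44 = 0.161.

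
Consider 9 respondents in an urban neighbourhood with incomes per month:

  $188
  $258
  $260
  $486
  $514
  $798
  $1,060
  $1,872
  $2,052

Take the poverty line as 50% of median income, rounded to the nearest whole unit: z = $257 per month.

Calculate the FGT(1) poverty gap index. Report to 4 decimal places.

0.0298

Poor units: $188 (q = 1 of N = 9).
Gap ratios (z−y)/z: (257−188)/257 = 0.2685.
Σ = 0.268482. Dividing by the full population N = 9 gives P₁ = 0.0298.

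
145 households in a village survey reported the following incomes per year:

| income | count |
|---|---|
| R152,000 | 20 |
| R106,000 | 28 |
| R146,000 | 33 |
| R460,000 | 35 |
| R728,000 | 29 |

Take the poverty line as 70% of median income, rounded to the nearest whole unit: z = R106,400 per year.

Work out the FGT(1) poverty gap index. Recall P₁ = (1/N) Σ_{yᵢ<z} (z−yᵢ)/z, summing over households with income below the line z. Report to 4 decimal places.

Incomes under z: 28×R106,000 (q = 28 of N = 145).
Relative gaps: (106400−106000)/106400 = 0.0038 (×28).
Σ = 0.105263. Dividing by the full population N = 145 gives P₁ = 0.0007.

0.0007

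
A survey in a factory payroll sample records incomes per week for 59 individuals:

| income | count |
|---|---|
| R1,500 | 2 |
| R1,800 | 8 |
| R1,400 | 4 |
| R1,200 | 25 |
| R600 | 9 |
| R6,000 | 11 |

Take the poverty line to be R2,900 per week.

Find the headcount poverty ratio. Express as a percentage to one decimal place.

81.4%

48 of the 59 individuals have income below R2,900.
H = 48/59 = 81.4%.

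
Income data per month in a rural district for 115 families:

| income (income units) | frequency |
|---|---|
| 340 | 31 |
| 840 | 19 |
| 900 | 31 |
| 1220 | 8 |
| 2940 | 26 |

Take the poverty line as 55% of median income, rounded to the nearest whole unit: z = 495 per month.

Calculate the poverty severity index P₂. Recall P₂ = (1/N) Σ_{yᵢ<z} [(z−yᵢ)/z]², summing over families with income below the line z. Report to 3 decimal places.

0.026

Below z: 31×340 (q = 31 of N = 115).
Shortfall ratios: (495−340)/495 = 0.3131 (×31).
Squared: 0.0981 (×31).
Sum = 3.039588; P₂ = 3.039588 / 115 = 0.026.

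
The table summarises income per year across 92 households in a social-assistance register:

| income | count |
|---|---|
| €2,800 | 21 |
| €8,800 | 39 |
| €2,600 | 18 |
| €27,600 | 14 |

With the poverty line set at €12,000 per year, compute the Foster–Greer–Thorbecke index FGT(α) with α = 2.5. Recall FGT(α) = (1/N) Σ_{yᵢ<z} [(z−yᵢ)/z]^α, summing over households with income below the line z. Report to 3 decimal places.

0.239

Poor units: 18×€2,600, 21×€2,800, 39×€8,800 (q = 78 of N = 92).
Gap ratios (z−y)/z: (12000−2600)/12000 = 0.7833 (×18); (12000−2800)/12000 = 0.7667 (×21); (12000−8800)/12000 = 0.2667 (×39).
Raised to α = 2.5: 0.54308 (×18); 0.51466 (×21); 0.03672 (×39).
Sum = 22.015406; FGT(2.5) = 22.015406 / 92 = 0.239.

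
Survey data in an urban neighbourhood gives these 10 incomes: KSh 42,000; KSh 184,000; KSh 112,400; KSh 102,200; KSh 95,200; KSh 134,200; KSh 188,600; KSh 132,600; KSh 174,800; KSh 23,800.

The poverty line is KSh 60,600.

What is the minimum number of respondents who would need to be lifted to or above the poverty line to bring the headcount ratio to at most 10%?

2 of the 10 respondents are poor, so H = 2/10 = 0.200.
A headcount ratio of at most 10% allows at most ⌊0.10 × 10⌋ = 1 poor respondents.
So at least 2 − 1 = 1 must be lifted.

1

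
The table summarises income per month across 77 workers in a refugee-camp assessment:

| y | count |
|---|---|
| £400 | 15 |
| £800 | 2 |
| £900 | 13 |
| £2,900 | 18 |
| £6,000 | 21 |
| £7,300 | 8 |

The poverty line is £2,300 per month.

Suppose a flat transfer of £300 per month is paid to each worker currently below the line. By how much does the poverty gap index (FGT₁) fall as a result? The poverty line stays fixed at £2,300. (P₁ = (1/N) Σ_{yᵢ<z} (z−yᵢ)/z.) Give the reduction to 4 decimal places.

0.0508

Before: below the line — 15×£400, 2×£800, 13×£900; poverty gap index (FGT₁) = 0.280632.
After the £300 transfer: below the line — 15×£700, 2×£1,100, 13×£1,200; poverty gap index (FGT₁) = 0.229814.
Reduction = 0.280632 − 0.229814 = 0.0508.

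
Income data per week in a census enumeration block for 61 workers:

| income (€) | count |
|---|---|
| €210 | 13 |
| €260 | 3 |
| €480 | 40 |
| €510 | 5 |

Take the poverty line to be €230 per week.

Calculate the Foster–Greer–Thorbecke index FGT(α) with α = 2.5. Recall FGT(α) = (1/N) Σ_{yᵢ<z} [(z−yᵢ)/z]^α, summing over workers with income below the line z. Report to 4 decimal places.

Below the line: 13×€210 (q = 13 of N = 61).
Normalized shortfalls: (230−210)/230 = 0.0870 (×13).
Raised to α = 2.5: 0.00223 (×13).
Sum = 0.028987; FGT(2.5) = 0.028987 / 61 = 0.0005.

0.0005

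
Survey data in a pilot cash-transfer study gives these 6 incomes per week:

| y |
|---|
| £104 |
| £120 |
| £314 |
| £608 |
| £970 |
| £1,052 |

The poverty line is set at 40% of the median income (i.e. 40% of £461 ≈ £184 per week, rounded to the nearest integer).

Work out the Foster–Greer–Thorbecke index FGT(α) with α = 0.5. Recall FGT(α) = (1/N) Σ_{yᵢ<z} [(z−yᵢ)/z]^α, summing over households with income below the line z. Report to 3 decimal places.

0.208

Poor units: £104, £120 (q = 2 of N = 6).
Gap ratios (z−y)/z: (184−104)/184 = 0.4348; (184−120)/184 = 0.3478.
Raised to α = 0.5: 0.65938; 0.58977.
Sum = 1.249148; FGT(0.5) = 1.249148 / 6 = 0.208.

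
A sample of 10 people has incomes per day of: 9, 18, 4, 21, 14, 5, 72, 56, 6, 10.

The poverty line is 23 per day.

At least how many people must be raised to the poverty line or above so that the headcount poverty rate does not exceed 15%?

Currently q = 8 of N = 10 are below the line (H = 0.800).
A headcount ratio of at most 15% allows at most ⌊0.15 × 10⌋ = 1 poor people.
So at least 8 − 1 = 7 must be lifted.

7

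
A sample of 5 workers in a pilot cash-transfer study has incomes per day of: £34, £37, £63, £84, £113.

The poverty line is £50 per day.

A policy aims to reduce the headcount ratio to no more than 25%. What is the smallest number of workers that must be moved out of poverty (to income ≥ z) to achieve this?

1

2 of the 5 workers are poor, so H = 2/5 = 0.400.
A headcount ratio of at most 25% allows at most ⌊0.25 × 5⌋ = 1 poor workers.
So at least 2 − 1 = 1 must be lifted.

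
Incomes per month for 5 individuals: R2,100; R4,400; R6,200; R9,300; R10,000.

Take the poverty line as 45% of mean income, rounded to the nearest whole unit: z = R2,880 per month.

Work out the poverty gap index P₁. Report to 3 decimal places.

Below z: R2,100 (q = 1 of N = 5).
Relative gaps: (2880−2100)/2880 = 0.2708.
Σ = 0.270833. Dividing by the full population N = 5 gives P₁ = 0.054.

0.054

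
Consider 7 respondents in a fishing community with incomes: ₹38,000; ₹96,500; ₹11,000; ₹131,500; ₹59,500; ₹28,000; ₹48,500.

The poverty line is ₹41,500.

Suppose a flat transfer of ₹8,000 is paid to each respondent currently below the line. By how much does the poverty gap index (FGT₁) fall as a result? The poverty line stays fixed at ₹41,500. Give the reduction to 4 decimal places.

Before: below the line — ₹11,000, ₹28,000, ₹38,000; poverty gap index (FGT₁) = 0.163511.
After the ₹8,000 transfer: below the line — ₹19,000, ₹36,000; poverty gap index (FGT₁) = 0.096386.
Reduction = 0.163511 − 0.096386 = 0.0671.

0.0671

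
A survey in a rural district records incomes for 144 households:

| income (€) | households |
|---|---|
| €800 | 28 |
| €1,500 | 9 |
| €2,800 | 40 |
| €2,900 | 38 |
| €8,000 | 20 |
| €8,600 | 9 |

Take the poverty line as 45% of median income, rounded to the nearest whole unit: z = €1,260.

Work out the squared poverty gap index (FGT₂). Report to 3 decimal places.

0.026

Below z: 28×€800 (q = 28 of N = 144).
Relative gaps: (1260−800)/1260 = 0.3651 (×28).
Squared: 0.1333 (×28).
Sum = 3.731922; P₂ = 3.731922 / 144 = 0.026.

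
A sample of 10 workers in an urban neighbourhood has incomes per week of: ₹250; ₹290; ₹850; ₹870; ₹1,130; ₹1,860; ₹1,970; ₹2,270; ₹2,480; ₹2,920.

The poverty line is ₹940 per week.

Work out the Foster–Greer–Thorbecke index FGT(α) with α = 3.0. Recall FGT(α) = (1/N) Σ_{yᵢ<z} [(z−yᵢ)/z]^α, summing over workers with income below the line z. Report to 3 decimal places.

0.073

Poor units: ₹250, ₹290, ₹850, ₹870 (q = 4 of N = 10).
Normalized shortfalls: (940−250)/940 = 0.7340; (940−290)/940 = 0.6915; (940−850)/940 = 0.0957; (940−870)/940 = 0.0745.
Raised to α = 3.0: 0.39552; 0.33064; 0.00088; 0.00041.
Sum = 0.727447; FGT(3.0) = 0.727447 / 10 = 0.073.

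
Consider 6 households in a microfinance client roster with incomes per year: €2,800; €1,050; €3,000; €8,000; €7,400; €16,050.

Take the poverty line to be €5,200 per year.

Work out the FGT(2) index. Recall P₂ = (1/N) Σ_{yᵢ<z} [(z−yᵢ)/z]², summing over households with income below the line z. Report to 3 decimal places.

Poor units: €1,050, €2,800, €3,000 (q = 3 of N = 6).
Shortfall ratios: (5200−1050)/5200 = 0.7981; (5200−2800)/5200 = 0.4615; (5200−3000)/5200 = 0.4231.
Squared: 0.6369; 0.2130; 0.1790.
Sum = 1.028939; P₂ = 1.028939 / 6 = 0.171.

0.171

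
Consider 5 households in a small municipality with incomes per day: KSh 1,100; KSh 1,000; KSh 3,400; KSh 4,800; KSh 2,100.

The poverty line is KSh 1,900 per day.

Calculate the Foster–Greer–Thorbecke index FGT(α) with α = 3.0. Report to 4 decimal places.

Poor units: KSh 1,000, KSh 1,100 (q = 2 of N = 5).
Gap ratios (z−y)/z: (1900−1000)/1900 = 0.4737; (1900−1100)/1900 = 0.4211.
Raised to α = 3.0: 0.10628; 0.07465.
Sum = 0.180930; FGT(3.0) = 0.180930 / 5 = 0.0362.

0.0362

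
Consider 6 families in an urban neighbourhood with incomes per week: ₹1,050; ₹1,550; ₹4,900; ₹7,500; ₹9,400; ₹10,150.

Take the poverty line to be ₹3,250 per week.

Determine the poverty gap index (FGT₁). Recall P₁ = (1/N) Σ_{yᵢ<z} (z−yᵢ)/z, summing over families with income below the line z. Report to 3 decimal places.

0.200

Poor units: ₹1,050, ₹1,550 (q = 2 of N = 6).
Shortfall ratios: (3250−1050)/3250 = 0.6769; (3250−1550)/3250 = 0.5231.
Sum of shortfalls = 1.200000; P₁ averages over all N: 1.200000 / 6 = 0.200.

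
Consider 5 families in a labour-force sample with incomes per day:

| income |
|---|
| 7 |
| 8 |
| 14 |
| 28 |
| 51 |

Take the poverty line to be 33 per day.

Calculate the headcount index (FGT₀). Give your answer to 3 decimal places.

0.800

4 of the 5 families have income below 33.
H = 4/5 = 0.800.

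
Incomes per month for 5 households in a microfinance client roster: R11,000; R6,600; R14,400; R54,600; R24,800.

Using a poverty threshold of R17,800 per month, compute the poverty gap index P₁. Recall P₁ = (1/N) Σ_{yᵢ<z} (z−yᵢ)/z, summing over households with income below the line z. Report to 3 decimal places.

0.240

Below z: R6,600, R11,000, R14,400 (q = 3 of N = 5).
Shortfall ratios: (17800−6600)/17800 = 0.6292; (17800−11000)/17800 = 0.3820; (17800−14400)/17800 = 0.1910.
Σ = 1.202247. Dividing by the full population N = 5 gives P₁ = 0.240.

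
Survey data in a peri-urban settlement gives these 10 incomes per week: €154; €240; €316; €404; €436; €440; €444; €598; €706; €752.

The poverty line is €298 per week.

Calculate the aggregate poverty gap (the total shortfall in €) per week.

Incomes under z: €154, €240 (q = 2 of N = 10).
Individual gaps: 298−154 = 144; 298−240 = 58.
Aggregate gap = €202.

€202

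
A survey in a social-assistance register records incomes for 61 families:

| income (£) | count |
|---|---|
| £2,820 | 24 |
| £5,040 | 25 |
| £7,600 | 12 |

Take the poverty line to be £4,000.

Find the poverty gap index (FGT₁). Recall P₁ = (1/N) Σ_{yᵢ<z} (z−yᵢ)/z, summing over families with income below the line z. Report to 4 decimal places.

0.1161

Incomes under z: 24×£2,820 (q = 24 of N = 61).
Gap ratios (z−y)/z: (4000−2820)/4000 = 0.2950 (×24).
Sum of shortfalls = 7.080000; P₁ averages over all N: 7.080000 / 61 = 0.1161.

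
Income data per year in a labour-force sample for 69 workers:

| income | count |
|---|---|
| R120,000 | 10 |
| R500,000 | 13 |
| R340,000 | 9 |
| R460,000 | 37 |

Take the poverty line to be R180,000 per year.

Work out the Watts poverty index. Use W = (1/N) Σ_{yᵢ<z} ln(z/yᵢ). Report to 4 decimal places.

0.0588

Poor units: 10×R120,000 (q = 10 of N = 69).
Log gaps: ln(180000/120000) = 0.4055 (×10).
W = 4.054651 / 69 = 0.0588.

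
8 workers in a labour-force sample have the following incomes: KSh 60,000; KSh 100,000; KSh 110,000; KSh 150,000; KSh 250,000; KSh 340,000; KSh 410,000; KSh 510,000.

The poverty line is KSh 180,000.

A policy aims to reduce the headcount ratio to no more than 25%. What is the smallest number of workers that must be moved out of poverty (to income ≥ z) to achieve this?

Currently q = 4 of N = 8 are below the line (H = 0.500).
A headcount ratio of at most 25% allows at most ⌊0.25 × 8⌋ = 2 poor workers.
So at least 4 − 2 = 2 must be lifted.

2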